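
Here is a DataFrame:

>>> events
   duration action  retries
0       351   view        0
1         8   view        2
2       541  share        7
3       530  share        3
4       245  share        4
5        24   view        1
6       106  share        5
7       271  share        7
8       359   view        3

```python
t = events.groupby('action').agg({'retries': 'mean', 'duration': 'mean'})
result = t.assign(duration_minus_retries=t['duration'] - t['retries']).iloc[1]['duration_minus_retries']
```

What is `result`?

group by action: mean(retries), mean(duration):
        retries  duration
action                   
share       5.2     338.6
view        1.5     185.5
add column duration_minus_retries = t['duration'] - t['retries']:
        retries  duration  duration_minus_retries
action                                           
share       5.2     338.6                   333.4
view        1.5     185.5                   184.0

184.0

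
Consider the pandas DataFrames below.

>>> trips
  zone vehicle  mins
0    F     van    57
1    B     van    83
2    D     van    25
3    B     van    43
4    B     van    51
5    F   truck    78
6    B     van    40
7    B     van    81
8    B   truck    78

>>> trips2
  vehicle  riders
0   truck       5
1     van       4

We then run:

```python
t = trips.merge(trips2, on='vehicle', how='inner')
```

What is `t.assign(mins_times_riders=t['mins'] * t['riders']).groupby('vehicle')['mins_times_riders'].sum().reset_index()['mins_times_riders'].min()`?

780

merge on 'vehicle' (how='inner') → 9 rows:
  zone vehicle  mins  riders
0    F     van    57       4
1    B     van    83       4
2    D     van    25       4
3    B     van    43       4
4    B     van    51       4
5    F   truck    78       5
6    B     van    40       4
7    B     van    81       4
8    B   truck    78       5
add column mins_times_riders = t['mins'] * t['riders']:
  zone vehicle  mins  riders  mins_times_riders
0    F     van    57       4                228
1    B     van    83       4                332
2    D     van    25       4                100
3    B     van    43       4                172
4    B     van    51       4                204
5    F   truck    78       5                390
6    B     van    40       4                160
7    B     van    81       4                324
8    B   truck    78       5                390
group by vehicle, sum of mins_times_riders:
vehicle
truck     780
van      1520
Name: mins_times_riders, dtype: int64
reset_index():
  vehicle  mins_times_riders
0   truck                780
1     van               1520
Then the min of column 'mins_times_riders': 780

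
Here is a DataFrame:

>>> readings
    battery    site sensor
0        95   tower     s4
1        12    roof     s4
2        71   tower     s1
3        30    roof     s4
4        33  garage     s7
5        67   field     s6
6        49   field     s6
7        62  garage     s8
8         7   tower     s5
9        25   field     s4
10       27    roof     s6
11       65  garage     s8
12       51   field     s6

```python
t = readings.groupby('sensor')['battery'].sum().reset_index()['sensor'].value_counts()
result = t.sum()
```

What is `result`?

6

group by sensor, sum of battery:
sensor
s1     71
s4    162
s5      7
s6    194
s7     33
s8    127
Name: battery, dtype: int64
reset_index():
  sensor  battery
0     s1       71
1     s4      162
2     s5        7
3     s6      194
4     s7       33
5     s8      127
value_counts of sensor:
sensor
s1    1
s4    1
s5    1
s6    1
s7    1
s8    1
Name: count, dtype: int64
Taking the sum of the resulting series gives 6.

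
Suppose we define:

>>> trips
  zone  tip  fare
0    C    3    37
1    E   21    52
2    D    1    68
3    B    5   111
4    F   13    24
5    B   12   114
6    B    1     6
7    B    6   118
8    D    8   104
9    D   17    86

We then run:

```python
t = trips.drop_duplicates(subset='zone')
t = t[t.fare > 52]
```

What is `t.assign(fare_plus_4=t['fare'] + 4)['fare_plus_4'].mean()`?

drop duplicate zone (keep=first):
  zone  tip  fare
0    C    3    37
1    E   21    52
2    D    1    68
3    B    5   111
4    F   13    24
filter rows where fare > 52:
  zone  tip  fare
2    D    1    68
3    B    5   111
add column fare_plus_4 = t['fare'] + 4:
  zone  tip  fare  fare_plus_4
2    D    1    68           72
3    B    5   111          115
So mean() = 93.5.

93.5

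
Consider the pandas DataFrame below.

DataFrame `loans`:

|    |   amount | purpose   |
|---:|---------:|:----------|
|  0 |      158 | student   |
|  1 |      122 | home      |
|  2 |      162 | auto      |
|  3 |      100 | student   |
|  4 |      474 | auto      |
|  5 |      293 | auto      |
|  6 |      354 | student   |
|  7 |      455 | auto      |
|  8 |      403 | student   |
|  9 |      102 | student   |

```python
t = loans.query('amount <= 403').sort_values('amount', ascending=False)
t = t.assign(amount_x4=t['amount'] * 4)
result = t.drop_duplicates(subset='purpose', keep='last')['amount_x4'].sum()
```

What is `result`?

1536

filter rows where amount <= 403:
   amount  purpose
0     158  student
1     122     home
2     162     auto
3     100  student
5     293     auto
6     354  student
8     403  student
9     102  student
sort by amount descending:
   amount  purpose
8     403  student
6     354  student
5     293     auto
2     162     auto
0     158  student
1     122     home
9     102  student
3     100  student
add column amount_x4 = t['amount'] * 4:
   amount  purpose  amount_x4
8     403  student       1612
6     354  student       1416
5     293     auto       1172
2     162     auto        648
0     158  student        632
1     122     home        488
9     102  student        408
3     100  student        400
drop duplicate purpose (keep=last):
   amount  purpose  amount_x4
2     162     auto        648
1     122     home        488
3     100  student        400
Reading off the sum of column 'amount_x4', we get 1536.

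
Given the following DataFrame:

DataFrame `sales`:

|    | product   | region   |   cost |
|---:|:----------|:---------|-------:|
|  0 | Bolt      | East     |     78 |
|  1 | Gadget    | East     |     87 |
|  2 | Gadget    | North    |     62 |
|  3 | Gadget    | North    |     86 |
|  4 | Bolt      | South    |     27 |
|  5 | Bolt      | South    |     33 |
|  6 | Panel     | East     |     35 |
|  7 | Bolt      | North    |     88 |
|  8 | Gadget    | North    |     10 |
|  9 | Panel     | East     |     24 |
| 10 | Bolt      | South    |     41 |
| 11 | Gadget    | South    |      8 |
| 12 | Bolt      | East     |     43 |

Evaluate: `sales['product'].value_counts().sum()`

13

value_counts of product:
product
Bolt      6
Gadget    5
Panel     2
Name: count, dtype: int64
The sum of the resulting series is 13.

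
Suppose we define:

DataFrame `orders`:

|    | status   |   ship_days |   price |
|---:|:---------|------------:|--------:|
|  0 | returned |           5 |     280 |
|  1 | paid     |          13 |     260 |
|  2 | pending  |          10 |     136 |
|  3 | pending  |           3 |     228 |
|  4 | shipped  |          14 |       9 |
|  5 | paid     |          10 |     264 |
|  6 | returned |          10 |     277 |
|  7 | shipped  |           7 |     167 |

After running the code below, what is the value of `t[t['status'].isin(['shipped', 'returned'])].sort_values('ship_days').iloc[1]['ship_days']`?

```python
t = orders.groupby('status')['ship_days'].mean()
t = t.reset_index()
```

10.5

group by status, mean of ship_days:
status
paid        11.5
pending      6.5
returned     7.5
shipped     10.5
Name: ship_days, dtype: float64
reset_index():
     status  ship_days
0      paid       11.5
1   pending        6.5
2  returned        7.5
3   shipped       10.5
filter rows where status in ['shipped', 'returned']:
     status  ship_days
2  returned        7.5
3   shipped       10.5
sort by ship_days:
     status  ship_days
2  returned        7.5
3   shipped       10.5
Reading off the value at position 1, column 'ship_days', we get 10.5.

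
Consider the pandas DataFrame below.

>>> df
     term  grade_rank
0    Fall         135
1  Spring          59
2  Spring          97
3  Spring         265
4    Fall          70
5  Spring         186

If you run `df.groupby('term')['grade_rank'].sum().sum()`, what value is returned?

group by term, sum of grade_rank:
term
Fall      205
Spring    607
Name: grade_rank, dtype: int64
Finally, sum of the resulting series = 812.

812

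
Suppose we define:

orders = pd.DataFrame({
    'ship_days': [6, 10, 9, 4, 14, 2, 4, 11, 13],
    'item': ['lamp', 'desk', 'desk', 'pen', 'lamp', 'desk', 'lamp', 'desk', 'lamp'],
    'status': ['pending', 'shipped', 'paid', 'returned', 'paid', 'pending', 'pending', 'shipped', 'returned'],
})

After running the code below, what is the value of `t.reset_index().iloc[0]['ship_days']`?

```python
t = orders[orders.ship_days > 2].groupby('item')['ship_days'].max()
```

filter rows where ship_days > 2:
   ship_days  item    status
0          6  lamp   pending
1         10  desk   shipped
2          9  desk      paid
3          4   pen  returned
4         14  lamp      paid
6          4  lamp   pending
7         11  desk   shipped
8         13  lamp  returned
group by item, max of ship_days:
item
desk    11
lamp    14
pen      4
Name: ship_days, dtype: int64
reset_index():
   item  ship_days
0  desk         11
1  lamp         14
2   pen          4
The value at position 0, column 'ship_days' is 11.

11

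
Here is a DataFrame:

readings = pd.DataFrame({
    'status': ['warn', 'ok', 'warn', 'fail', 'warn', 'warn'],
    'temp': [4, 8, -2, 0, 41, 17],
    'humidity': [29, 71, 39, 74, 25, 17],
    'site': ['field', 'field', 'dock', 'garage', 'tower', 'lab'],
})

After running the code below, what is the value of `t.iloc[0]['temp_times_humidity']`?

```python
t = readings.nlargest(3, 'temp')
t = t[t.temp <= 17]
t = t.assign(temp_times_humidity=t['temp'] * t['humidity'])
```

take 3 rows with largest temp:
  status  temp  humidity   site
4   warn    41        25  tower
5   warn    17        17    lab
1     ok     8        71  field
filter rows where temp <= 17:
  status  temp  humidity   site
5   warn    17        17    lab
1     ok     8        71  field
add column temp_times_humidity = t['temp'] * t['humidity']:
  status  temp  humidity   site  temp_times_humidity
5   warn    17        17    lab                  289
1     ok     8        71  field                  568
So iloc[0]['temp_times_humidity'] = 289.

289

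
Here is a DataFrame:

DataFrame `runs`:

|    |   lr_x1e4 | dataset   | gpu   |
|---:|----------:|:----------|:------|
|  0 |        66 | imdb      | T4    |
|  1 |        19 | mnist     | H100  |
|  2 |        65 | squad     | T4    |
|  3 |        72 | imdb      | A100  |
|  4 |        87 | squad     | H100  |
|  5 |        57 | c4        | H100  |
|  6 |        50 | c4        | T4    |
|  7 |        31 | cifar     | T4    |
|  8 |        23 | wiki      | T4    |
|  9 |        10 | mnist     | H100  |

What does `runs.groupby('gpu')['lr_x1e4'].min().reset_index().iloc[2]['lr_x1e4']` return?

23

group by gpu, min of lr_x1e4:
gpu
A100    72
H100    10
T4      23
Name: lr_x1e4, dtype: int64
reset_index():
    gpu  lr_x1e4
0  A100       72
1  H100       10
2    T4       23
The value at position 2, column 'lr_x1e4' is 23.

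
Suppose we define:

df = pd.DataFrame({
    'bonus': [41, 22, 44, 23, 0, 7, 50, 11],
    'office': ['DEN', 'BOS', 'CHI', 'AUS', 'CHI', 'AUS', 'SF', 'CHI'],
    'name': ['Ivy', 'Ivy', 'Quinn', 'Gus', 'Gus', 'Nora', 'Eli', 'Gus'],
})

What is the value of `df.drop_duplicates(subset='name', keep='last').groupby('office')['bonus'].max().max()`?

50

drop duplicate name (keep=last):
   bonus office   name
1     22    BOS    Ivy
2     44    CHI  Quinn
5      7    AUS   Nora
6     50     SF    Eli
7     11    CHI    Gus
group by office, max of bonus:
office
AUS     7
BOS    22
CHI    44
SF     50
Name: bonus, dtype: int64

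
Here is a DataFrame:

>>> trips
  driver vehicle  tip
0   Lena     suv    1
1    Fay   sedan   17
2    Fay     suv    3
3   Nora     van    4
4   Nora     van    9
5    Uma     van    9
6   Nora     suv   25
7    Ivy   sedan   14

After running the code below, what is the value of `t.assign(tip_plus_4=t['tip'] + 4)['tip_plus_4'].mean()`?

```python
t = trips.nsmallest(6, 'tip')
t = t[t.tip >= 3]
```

take 6 rows with smallest tip:
  driver vehicle  tip
0   Lena     suv    1
2    Fay     suv    3
3   Nora     van    4
4   Nora     van    9
5    Uma     van    9
7    Ivy   sedan   14
filter rows where tip >= 3:
  driver vehicle  tip
2    Fay     suv    3
3   Nora     van    4
4   Nora     van    9
5    Uma     van    9
7    Ivy   sedan   14
add column tip_plus_4 = t['tip'] + 4:
  driver vehicle  tip  tip_plus_4
2    Fay     suv    3           7
3   Nora     van    4           8
4   Nora     van    9          13
5    Uma     van    9          13
7    Ivy   sedan   14          18
Finally, mean of column 'tip_plus_4' = 11.8.

11.8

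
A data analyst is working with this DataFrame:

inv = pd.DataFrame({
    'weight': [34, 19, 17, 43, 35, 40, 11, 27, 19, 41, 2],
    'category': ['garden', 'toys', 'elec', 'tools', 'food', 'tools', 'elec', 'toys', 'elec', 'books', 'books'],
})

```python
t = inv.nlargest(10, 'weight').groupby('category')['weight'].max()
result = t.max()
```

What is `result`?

take 10 rows with largest weight:
   weight category
3      43    tools
9      41    books
5      40    tools
4      35     food
0      34   garden
7      27     toys
1      19     toys
8      19     elec
2      17     elec
6      11     elec
group by category, max of weight:
category
books     41
elec      19
food      35
garden    34
tools     43
toys      27
Name: weight, dtype: int64

43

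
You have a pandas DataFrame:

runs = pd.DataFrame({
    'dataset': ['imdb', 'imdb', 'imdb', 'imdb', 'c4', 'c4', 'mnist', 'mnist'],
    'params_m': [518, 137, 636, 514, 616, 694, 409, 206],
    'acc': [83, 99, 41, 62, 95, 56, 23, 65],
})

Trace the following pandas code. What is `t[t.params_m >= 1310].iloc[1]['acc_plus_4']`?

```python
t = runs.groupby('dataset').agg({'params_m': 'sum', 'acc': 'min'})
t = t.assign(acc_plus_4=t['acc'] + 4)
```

45

group by dataset: sum(params_m), min(acc):
         params_m  acc
dataset               
c4           1310   56
imdb         1805   41
mnist         615   23
add column acc_plus_4 = t['acc'] + 4:
         params_m  acc  acc_plus_4
dataset                           
c4           1310   56          60
imdb         1805   41          45
mnist         615   23          27
filter rows where params_m >= 1310:
         params_m  acc  acc_plus_4
dataset                           
c4           1310   56          60
imdb         1805   41          45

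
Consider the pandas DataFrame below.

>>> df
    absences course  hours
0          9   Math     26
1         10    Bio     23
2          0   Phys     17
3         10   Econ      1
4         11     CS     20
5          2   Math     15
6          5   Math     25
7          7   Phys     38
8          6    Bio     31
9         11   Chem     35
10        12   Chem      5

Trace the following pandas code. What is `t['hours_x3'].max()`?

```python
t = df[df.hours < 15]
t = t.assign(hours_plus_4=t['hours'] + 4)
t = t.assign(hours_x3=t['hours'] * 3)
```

15

filter rows where hours < 15:
    absences course  hours
3         10   Econ      1
10        12   Chem      5
add column hours_plus_4 = t['hours'] + 4:
    absences course  hours  hours_plus_4
3         10   Econ      1             5
10        12   Chem      5             9
add column hours_x3 = t['hours'] * 3:
    absences course  hours  hours_plus_4  hours_x3
3         10   Econ      1             5         3
10        12   Chem      5             9        15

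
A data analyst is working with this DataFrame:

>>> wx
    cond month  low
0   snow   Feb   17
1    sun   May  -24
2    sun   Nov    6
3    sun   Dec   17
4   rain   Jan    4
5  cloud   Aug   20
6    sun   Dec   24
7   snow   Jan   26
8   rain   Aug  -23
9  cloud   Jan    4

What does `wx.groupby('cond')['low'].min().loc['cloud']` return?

4

group by cond, min of low:
cond
cloud     4
rain    -23
snow     17
sun     -24
Name: low, dtype: int64
value at index 'cloud' → 4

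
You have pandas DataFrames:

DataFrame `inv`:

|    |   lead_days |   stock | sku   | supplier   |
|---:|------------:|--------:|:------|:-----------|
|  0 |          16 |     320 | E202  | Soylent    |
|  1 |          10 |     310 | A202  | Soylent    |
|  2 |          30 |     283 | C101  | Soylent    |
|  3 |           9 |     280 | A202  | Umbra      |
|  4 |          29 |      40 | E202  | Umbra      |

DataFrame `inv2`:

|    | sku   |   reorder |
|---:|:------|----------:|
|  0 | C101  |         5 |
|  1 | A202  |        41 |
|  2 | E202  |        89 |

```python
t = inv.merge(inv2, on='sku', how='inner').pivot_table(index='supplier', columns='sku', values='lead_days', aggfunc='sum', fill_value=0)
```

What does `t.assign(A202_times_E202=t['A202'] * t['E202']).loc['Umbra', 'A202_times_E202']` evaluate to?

261

merge on 'sku' (how='inner') → 5 rows:
   lead_days  stock   sku supplier  reorder
0         16    320  E202  Soylent       89
1         10    310  A202  Soylent       41
2         30    283  C101  Soylent        5
3          9    280  A202    Umbra       41
4         29     40  E202    Umbra       89
pivot: rows=supplier, cols=sku, sum(lead_days):
sku       A202  C101  E202
supplier                  
Soylent     10    30    16
Umbra        9     0    29
add column A202_times_E202 = t['A202'] * t['E202']:
sku       A202  C101  E202  A202_times_E202
supplier                                   
Soylent     10    30    16              160
Umbra        9     0    29              261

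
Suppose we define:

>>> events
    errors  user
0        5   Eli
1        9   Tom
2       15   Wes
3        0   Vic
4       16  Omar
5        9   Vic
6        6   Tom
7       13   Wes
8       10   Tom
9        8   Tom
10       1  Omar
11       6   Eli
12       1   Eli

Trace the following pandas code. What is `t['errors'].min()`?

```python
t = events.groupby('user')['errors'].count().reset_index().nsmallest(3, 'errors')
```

group by user, count of errors:
user
Eli     3
Omar    2
Tom     4
Vic     2
Wes     2
Name: errors, dtype: int64
reset_index():
   user  errors
0   Eli       3
1  Omar       2
2   Tom       4
3   Vic       2
4   Wes       2
take 3 rows with smallest errors:
   user  errors
1  Omar       2
3   Vic       2
4   Wes       2
The min of column 'errors' is 2.

2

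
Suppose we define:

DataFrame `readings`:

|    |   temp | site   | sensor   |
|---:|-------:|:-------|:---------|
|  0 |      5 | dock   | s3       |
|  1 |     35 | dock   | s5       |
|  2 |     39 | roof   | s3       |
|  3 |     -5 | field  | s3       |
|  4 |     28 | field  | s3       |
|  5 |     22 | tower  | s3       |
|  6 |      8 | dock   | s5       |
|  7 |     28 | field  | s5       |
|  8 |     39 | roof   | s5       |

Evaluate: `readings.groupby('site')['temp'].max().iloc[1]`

group by site, max of temp:
site
dock     35
field    28
roof     39
tower    22
Name: temp, dtype: int64
Then the value at position 1: 28

28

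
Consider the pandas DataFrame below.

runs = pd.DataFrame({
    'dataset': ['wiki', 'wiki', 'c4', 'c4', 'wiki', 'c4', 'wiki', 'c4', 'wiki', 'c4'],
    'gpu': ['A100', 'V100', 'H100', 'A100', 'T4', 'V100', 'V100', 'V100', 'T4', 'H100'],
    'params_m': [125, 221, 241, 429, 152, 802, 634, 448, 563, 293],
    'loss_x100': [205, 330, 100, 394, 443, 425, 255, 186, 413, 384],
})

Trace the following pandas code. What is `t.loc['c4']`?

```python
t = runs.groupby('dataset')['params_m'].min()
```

group by dataset, min of params_m:
dataset
c4      241
wiki    125
Name: params_m, dtype: int64

241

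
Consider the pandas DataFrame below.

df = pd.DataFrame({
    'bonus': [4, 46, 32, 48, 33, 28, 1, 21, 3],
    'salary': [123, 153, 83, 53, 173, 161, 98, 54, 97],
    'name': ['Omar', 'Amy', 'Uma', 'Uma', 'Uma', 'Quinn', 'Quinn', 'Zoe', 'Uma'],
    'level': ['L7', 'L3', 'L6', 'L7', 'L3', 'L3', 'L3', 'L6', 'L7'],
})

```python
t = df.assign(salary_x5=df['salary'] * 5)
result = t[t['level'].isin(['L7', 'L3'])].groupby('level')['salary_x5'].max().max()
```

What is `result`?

add column salary_x5 = df['salary'] * 5:
   bonus  salary   name level  salary_x5
0      4     123   Omar    L7        615
1     46     153    Amy    L3        765
2     32      83    Uma    L6        415
3     48      53    Uma    L7        265
4     33     173    Uma    L3        865
5     28     161  Quinn    L3        805
6      1      98  Quinn    L3        490
7     21      54    Zoe    L6        270
8      3      97    Uma    L7        485
filter rows where level in ['L7', 'L3']:
   bonus  salary   name level  salary_x5
0      4     123   Omar    L7        615
1     46     153    Amy    L3        765
3     48      53    Uma    L7        265
4     33     173    Uma    L3        865
5     28     161  Quinn    L3        805
6      1      98  Quinn    L3        490
8      3      97    Uma    L7        485
group by level, max of salary_x5:
level
L3    865
L7    615
Name: salary_x5, dtype: int64

865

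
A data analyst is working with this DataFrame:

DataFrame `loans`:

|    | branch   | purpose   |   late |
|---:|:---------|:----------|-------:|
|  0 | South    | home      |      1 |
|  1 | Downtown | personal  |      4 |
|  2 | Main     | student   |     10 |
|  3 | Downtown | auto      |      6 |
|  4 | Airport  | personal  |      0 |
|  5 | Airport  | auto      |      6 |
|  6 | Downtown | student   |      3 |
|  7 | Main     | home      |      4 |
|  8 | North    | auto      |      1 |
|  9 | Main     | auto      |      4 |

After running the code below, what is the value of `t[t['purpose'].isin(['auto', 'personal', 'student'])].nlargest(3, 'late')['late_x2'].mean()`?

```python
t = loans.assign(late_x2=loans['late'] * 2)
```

add column late_x2 = loans['late'] * 2:
     branch   purpose  late  late_x2
0     South      home     1        2
1  Downtown  personal     4        8
2      Main   student    10       20
3  Downtown      auto     6       12
4   Airport  personal     0        0
5   Airport      auto     6       12
6  Downtown   student     3        6
7      Main      home     4        8
8     North      auto     1        2
9      Main      auto     4        8
filter rows where purpose in ['auto', 'personal', 'student']:
     branch   purpose  late  late_x2
1  Downtown  personal     4        8
2      Main   student    10       20
3  Downtown      auto     6       12
4   Airport  personal     0        0
5   Airport      auto     6       12
6  Downtown   student     3        6
8     North      auto     1        2
9      Main      auto     4        8
take 3 rows with largest late:
     branch  purpose  late  late_x2
2      Main  student    10       20
3  Downtown     auto     6       12
5   Airport     auto     6       12
Taking the mean of column 'late_x2' gives 14.6666666667.

14.6666666667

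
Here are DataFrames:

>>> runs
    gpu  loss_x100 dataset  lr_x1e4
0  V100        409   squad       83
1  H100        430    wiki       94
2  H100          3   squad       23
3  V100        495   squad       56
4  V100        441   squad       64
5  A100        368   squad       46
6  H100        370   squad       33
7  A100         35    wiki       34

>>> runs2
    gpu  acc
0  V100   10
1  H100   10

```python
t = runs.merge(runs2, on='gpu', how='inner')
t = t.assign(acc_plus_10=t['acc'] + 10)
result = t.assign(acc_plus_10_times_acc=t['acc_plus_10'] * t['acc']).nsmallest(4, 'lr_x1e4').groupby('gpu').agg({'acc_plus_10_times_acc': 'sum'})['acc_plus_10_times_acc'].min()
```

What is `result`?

400

merge on 'gpu' (how='inner') → 6 rows:
    gpu  loss_x100 dataset  lr_x1e4  acc
0  V100        409   squad       83   10
1  H100        430    wiki       94   10
2  H100          3   squad       23   10
3  V100        495   squad       56   10
4  V100        441   squad       64   10
5  H100        370   squad       33   10
add column acc_plus_10 = t['acc'] + 10:
    gpu  loss_x100 dataset  lr_x1e4  acc  acc_plus_10
0  V100        409   squad       83   10           20
1  H100        430    wiki       94   10           20
2  H100          3   squad       23   10           20
3  V100        495   squad       56   10           20
4  V100        441   squad       64   10           20
5  H100        370   squad       33   10           20
add column acc_plus_10_times_acc = t['acc_plus_10'] * t['acc']:
    gpu  loss_x100 dataset  lr_x1e4  acc  acc_plus_10  acc_plus_10_times_acc
0  V100        409   squad       83   10           20                    200
1  H100        430    wiki       94   10           20                    200
2  H100          3   squad       23   10           20                    200
3  V100        495   squad       56   10           20                    200
4  V100        441   squad       64   10           20                    200
5  H100        370   squad       33   10           20                    200
take 4 rows with smallest lr_x1e4:
    gpu  loss_x100 dataset  lr_x1e4  acc  acc_plus_10  acc_plus_10_times_acc
2  H100          3   squad       23   10           20                    200
5  H100        370   squad       33   10           20                    200
3  V100        495   squad       56   10           20                    200
4  V100        441   squad       64   10           20                    200
group by gpu, sum of acc_plus_10_times_acc:
      acc_plus_10_times_acc
gpu                        
H100                    400
V100                    400
min of column 'acc_plus_10_times_acc' → 400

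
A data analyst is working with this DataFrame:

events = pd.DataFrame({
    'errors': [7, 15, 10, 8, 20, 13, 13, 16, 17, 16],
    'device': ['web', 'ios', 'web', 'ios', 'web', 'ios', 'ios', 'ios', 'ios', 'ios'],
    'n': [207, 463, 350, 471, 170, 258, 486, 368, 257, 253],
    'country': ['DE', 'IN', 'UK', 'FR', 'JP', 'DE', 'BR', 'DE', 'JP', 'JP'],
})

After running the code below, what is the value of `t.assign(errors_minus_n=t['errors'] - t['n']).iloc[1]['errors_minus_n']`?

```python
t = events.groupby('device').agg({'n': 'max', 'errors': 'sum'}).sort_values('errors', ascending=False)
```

-313

group by device: max(n), sum(errors):
          n  errors
device             
ios     486      98
web     350      37
sort by errors descending:
          n  errors
device             
ios     486      98
web     350      37
add column errors_minus_n = t['errors'] - t['n']:
          n  errors  errors_minus_n
device                             
ios     486      98            -388
web     350      37            -313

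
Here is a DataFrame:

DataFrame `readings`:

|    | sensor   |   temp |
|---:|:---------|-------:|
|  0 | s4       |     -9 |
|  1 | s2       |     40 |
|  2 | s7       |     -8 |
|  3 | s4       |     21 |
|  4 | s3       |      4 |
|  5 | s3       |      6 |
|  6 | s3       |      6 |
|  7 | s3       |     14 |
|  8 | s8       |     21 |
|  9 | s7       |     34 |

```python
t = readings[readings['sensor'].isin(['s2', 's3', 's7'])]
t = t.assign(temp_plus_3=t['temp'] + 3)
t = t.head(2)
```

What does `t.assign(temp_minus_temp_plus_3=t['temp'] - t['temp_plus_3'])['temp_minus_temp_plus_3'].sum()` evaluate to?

filter rows where sensor in ['s2', 's3', 's7']:
  sensor  temp
1     s2    40
2     s7    -8
4     s3     4
5     s3     6
6     s3     6
7     s3    14
9     s7    34
add column temp_plus_3 = t['temp'] + 3:
  sensor  temp  temp_plus_3
1     s2    40           43
2     s7    -8           -5
4     s3     4            7
5     s3     6            9
6     s3     6            9
7     s3    14           17
9     s7    34           37
take first 2 rows:
  sensor  temp  temp_plus_3
1     s2    40           43
2     s7    -8           -5
add column temp_minus_temp_plus_3 = t['temp'] - t['temp_plus_3']:
  sensor  temp  temp_plus_3  temp_minus_temp_plus_3
1     s2    40           43                      -3
2     s7    -8           -5                      -3
Hence -6.

-6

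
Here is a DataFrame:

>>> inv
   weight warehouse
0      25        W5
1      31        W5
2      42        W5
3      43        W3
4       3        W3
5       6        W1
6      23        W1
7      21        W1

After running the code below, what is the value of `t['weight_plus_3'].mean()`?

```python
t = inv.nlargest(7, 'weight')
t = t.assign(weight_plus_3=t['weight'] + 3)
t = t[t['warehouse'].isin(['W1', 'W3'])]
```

26.25

take 7 rows with largest weight:
   weight warehouse
3      43        W3
2      42        W5
1      31        W5
0      25        W5
6      23        W1
7      21        W1
5       6        W1
add column weight_plus_3 = t['weight'] + 3:
   weight warehouse  weight_plus_3
3      43        W3             46
2      42        W5             45
1      31        W5             34
0      25        W5             28
6      23        W1             26
7      21        W1             24
5       6        W1              9
filter rows where warehouse in ['W1', 'W3']:
   weight warehouse  weight_plus_3
3      43        W3             46
6      23        W1             26
7      21        W1             24
5       6        W1              9
Hence 26.25.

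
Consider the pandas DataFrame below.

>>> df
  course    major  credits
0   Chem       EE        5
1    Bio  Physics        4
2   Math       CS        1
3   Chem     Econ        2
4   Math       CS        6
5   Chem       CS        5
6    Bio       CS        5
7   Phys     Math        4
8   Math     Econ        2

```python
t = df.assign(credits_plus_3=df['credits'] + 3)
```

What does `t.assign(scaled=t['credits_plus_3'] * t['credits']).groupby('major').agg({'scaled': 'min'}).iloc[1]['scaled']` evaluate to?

add column credits_plus_3 = df['credits'] + 3:
  course    major  credits  credits_plus_3
0   Chem       EE        5               8
1    Bio  Physics        4               7
2   Math       CS        1               4
3   Chem     Econ        2               5
4   Math       CS        6               9
5   Chem       CS        5               8
6    Bio       CS        5               8
7   Phys     Math        4               7
8   Math     Econ        2               5
add column scaled = t['credits_plus_3'] * t['credits']:
  course    major  credits  credits_plus_3  scaled
0   Chem       EE        5               8      40
1    Bio  Physics        4               7      28
2   Math       CS        1               4       4
3   Chem     Econ        2               5      10
4   Math       CS        6               9      54
5   Chem       CS        5               8      40
6    Bio       CS        5               8      40
7   Phys     Math        4               7      28
8   Math     Econ        2               5      10
group by major, min of scaled:
         scaled
major          
CS            4
EE           40
Econ         10
Math         28
Physics      28
Then the value at position 1, column 'scaled': 40

40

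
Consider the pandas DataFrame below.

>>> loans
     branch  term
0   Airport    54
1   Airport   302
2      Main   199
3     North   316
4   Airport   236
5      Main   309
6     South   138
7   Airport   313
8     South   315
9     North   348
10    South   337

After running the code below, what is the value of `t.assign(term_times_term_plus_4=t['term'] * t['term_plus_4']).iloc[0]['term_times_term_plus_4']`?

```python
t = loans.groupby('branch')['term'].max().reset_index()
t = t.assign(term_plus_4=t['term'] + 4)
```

group by branch, max of term:
branch
Airport    313
Main       309
North      348
South      337
Name: term, dtype: int64
reset_index():
    branch  term
0  Airport   313
1     Main   309
2    North   348
3    South   337
add column term_plus_4 = t['term'] + 4:
    branch  term  term_plus_4
0  Airport   313          317
1     Main   309          313
2    North   348          352
3    South   337          341
add column term_times_term_plus_4 = t['term'] * t['term_plus_4']:
    branch  term  term_plus_4  term_times_term_plus_4
0  Airport   313          317                   99221
1     Main   309          313                   96717
2    North   348          352                  122496
3    South   337          341                  114917
Then the value at position 0, column 'term_times_term_plus_4': 99221

99221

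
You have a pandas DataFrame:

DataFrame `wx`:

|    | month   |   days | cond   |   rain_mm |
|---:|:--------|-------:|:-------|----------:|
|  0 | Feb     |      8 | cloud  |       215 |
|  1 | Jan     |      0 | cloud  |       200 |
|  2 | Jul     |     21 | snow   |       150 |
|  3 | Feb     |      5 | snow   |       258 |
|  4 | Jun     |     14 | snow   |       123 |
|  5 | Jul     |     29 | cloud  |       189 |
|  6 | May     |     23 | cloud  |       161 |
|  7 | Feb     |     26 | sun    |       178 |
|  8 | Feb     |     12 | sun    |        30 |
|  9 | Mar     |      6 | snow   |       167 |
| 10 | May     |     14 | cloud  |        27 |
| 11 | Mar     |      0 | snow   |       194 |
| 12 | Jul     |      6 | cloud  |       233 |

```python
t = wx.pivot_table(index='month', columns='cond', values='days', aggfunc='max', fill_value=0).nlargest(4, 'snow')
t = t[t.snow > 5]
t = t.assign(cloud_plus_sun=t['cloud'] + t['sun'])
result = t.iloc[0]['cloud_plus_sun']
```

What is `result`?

29

pivot: rows=month, cols=cond, max(days):
cond   cloud  snow  sun
month                  
Feb        8     5   26
Jan        0     0    0
Jul       29    21    0
Jun        0    14    0
Mar        0     6    0
May       23     0    0
take 4 rows with largest snow:
cond   cloud  snow  sun
month                  
Jul       29    21    0
Jun        0    14    0
Mar        0     6    0
Feb        8     5   26
filter rows where snow > 5:
cond   cloud  snow  sun
month                  
Jul       29    21    0
Jun        0    14    0
Mar        0     6    0
add column cloud_plus_sun = t['cloud'] + t['sun']:
cond   cloud  snow  sun  cloud_plus_sun
month                                  
Jul       29    21    0              29
Jun        0    14    0               0
Mar        0     6    0               0
So iloc[0]['cloud_plus_sun'] = 29.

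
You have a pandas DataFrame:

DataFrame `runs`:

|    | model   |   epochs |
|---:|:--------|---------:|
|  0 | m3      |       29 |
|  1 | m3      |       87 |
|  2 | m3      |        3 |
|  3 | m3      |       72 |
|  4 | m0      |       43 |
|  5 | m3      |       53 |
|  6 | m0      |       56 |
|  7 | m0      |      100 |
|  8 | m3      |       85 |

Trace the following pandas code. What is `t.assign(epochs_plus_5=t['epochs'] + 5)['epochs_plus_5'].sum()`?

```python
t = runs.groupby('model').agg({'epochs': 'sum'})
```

538

group by model, sum of epochs:
       epochs
model        
m0        199
m3        329
add column epochs_plus_5 = t['epochs'] + 5:
       epochs  epochs_plus_5
model                       
m0        199            204
m3        329            334
sum of column 'epochs_plus_5' → 538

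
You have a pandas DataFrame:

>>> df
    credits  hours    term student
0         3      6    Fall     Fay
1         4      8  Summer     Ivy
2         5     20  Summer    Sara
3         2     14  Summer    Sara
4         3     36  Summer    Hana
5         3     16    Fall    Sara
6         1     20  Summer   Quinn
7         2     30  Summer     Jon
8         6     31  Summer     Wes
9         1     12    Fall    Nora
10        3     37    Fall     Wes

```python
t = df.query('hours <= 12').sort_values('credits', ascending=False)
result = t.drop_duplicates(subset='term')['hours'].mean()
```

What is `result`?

filter rows where hours <= 12:
   credits  hours    term student
0        3      6    Fall     Fay
1        4      8  Summer     Ivy
9        1     12    Fall    Nora
sort by credits descending:
   credits  hours    term student
1        4      8  Summer     Ivy
0        3      6    Fall     Fay
9        1     12    Fall    Nora
drop duplicate term (keep=first):
   credits  hours    term student
1        4      8  Summer     Ivy
0        3      6    Fall     Fay
So mean() = 7.0.

7.0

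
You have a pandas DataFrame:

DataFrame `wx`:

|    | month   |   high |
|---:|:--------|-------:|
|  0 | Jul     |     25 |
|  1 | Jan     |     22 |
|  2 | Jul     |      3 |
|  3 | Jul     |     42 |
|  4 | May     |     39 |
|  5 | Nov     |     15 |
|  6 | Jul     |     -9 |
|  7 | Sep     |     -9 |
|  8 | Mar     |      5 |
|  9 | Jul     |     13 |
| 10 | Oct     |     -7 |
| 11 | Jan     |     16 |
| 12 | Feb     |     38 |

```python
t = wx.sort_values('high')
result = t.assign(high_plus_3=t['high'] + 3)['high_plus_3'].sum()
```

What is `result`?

sort by high:
   month  high
6    Jul    -9
7    Sep    -9
10   Oct    -7
2    Jul     3
8    Mar     5
9    Jul    13
5    Nov    15
11   Jan    16
1    Jan    22
0    Jul    25
12   Feb    38
4    May    39
3    Jul    42
add column high_plus_3 = t['high'] + 3:
   month  high  high_plus_3
6    Jul    -9           -6
7    Sep    -9           -6
10   Oct    -7           -4
2    Jul     3            6
8    Mar     5            8
9    Jul    13           16
5    Nov    15           18
11   Jan    16           19
1    Jan    22           25
0    Jul    25           28
12   Feb    38           41
4    May    39           42
3    Jul    42           45

232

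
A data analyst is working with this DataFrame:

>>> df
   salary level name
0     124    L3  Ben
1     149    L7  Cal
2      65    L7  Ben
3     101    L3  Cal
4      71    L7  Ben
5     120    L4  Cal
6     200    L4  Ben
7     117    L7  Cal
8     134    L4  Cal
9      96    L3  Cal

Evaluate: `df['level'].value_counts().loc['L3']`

value_counts of level:
level
L7    4
L3    3
L4    3
Name: count, dtype: int64
The value at index 'L3' is 3.

3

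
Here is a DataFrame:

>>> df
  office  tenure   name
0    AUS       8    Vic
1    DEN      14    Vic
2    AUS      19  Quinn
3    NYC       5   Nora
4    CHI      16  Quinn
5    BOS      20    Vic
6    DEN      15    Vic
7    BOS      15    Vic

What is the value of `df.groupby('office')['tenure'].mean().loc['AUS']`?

group by office, mean of tenure:
office
AUS    13.5
BOS    17.5
CHI    16.0
DEN    14.5
NYC     5.0
Name: tenure, dtype: float64
So loc['AUS'] = 13.5.

13.5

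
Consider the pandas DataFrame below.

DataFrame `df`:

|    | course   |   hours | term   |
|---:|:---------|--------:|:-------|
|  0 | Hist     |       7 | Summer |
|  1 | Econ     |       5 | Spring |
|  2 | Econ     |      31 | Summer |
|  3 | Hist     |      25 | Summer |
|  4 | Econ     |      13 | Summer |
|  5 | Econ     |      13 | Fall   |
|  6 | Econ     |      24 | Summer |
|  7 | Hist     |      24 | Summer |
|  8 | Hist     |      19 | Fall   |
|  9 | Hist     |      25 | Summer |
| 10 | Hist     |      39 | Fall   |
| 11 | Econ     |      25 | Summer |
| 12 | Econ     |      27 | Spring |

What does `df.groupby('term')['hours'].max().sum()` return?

97

group by term, max of hours:
term
Fall      39
Spring    27
Summer    31
Name: hours, dtype: int64
Hence 97.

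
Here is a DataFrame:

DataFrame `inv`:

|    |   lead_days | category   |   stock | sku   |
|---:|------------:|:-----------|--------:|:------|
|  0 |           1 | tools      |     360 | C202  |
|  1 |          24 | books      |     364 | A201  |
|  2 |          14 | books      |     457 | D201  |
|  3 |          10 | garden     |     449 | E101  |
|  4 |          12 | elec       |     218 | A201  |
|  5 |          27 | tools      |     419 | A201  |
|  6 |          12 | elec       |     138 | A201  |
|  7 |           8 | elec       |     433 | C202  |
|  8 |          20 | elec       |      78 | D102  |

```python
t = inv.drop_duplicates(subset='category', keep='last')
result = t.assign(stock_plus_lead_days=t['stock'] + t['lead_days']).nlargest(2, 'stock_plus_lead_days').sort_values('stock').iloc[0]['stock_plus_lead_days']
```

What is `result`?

459

drop duplicate category (keep=last):
   lead_days category  stock   sku
2         14    books    457  D201
3         10   garden    449  E101
5         27    tools    419  A201
8         20     elec     78  D102
add column stock_plus_lead_days = t['stock'] + t['lead_days']:
   lead_days category  stock   sku  stock_plus_lead_days
2         14    books    457  D201                   471
3         10   garden    449  E101                   459
5         27    tools    419  A201                   446
8         20     elec     78  D102                    98
take 2 rows with largest stock_plus_lead_days:
   lead_days category  stock   sku  stock_plus_lead_days
2         14    books    457  D201                   471
3         10   garden    449  E101                   459
sort by stock:
   lead_days category  stock   sku  stock_plus_lead_days
3         10   garden    449  E101                   459
2         14    books    457  D201                   471
Reading off the value at position 0, column 'stock_plus_lead_days', we get 459.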